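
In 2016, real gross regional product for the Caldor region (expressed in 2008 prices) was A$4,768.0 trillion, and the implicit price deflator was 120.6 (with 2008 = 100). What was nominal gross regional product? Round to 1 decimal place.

A$5,750.2 trillion

Nominal gross regional product = Real × (implicit price deflator/100) = 4768.0 × 1.206 = 5750.21.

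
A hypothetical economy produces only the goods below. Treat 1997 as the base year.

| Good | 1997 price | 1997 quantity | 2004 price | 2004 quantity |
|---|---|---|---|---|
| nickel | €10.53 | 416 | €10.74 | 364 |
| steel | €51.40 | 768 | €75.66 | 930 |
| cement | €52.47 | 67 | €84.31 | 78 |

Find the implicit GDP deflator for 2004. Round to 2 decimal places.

145.08

Nominal GDP 2004 = 10.74·364 + 75.66·930 + 84.31·78 = 80849.34.
Real GDP 2004 (at 1997 prices) = 10.53·364 + 51.40·930 + 52.47·78 = 55727.58.
Deflator = Nominal/Real × 100 = 80849.34/55727.58 × 100 = 145.080.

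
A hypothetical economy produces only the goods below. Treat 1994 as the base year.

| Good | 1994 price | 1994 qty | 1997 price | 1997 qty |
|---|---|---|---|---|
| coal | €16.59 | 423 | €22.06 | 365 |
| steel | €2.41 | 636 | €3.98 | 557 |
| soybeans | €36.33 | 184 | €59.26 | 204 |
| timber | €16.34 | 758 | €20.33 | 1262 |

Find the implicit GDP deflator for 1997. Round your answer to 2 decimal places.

Nominal GDP 1997 = 22.06·365 + 3.98·557 + 59.26·204 + 20.33·1262 = 48014.26.
Real GDP 1997 (at 1994 prices) = 16.59·365 + 2.41·557 + 36.33·204 + 16.34·1262 = 35430.12.
Deflator = Nominal/Real × 100 = 48014.26/35430.12 × 100 = 135.518.

135.52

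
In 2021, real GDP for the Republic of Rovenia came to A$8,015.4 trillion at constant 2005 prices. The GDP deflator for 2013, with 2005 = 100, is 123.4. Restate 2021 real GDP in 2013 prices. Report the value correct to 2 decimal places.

Real GDP in 2013 prices = Real GDP in 2005 prices × (P_2013/P_2005) = 8015.4 × 1.234 = 9891.00.

A$9,891.00 trillion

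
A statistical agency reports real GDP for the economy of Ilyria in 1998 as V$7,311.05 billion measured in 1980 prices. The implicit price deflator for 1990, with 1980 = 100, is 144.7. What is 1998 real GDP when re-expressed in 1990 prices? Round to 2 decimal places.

V$10,579.09 billion

Real GDP in 1990 prices = Real GDP in 1980 prices × (P_1990/P_1980) = 7311.05 × 1.447 = 10579.09.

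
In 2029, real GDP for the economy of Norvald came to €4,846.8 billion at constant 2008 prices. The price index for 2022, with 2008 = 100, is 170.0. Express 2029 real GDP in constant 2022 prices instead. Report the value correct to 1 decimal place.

€8,239.6 billion

Real GDP in 2022 prices = Real GDP in 2008 prices × (P_2022/P_2008) = 4846.8 × 1.700 = 8239.56.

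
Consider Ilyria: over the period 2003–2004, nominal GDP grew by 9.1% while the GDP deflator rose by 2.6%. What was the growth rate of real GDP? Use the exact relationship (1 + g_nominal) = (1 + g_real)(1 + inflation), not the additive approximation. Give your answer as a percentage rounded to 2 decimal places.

(1 + g_nom) = (1 + g_real)(1 + π), so g_real = 1.0910 / 1.0260 − 1 = 0.06335.

6.34%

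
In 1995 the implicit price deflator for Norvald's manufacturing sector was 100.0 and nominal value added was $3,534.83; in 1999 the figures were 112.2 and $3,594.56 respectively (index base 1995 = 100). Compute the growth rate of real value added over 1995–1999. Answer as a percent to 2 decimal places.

Real value added 1995 = 3534.83 / 1.000 = 3534.83.
Real value added 1999 = 3594.56 / 1.122 = 3203.71.
Real growth = 3203.71 / 3534.83 − 1 = -0.0937.

-9.37%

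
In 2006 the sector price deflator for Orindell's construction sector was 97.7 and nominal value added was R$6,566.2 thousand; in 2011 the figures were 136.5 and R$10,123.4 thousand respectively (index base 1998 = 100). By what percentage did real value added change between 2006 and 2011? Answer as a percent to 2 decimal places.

10.35%

Real value added 2006 = 6566.2 / 0.977 = 6720.78.
Real value added 2011 = 10123.4 / 1.365 = 7416.41.
Real growth = 7416.41 / 6720.78 − 1 = 0.1035.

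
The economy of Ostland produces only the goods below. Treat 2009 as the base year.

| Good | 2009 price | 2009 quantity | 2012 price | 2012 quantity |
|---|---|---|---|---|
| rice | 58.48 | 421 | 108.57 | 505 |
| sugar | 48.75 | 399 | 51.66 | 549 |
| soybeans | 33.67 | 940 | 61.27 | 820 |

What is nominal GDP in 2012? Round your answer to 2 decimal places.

133430.59

Nominal GDP 2012 = Σ (p_2012 × q_2012) = 108.57·505 + 51.66·549 + 61.27·820 = 133430.59.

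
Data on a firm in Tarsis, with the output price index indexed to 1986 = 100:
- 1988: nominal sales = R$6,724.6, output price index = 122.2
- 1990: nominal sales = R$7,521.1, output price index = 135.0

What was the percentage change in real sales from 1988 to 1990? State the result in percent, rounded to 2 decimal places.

Real sales 1988 = 6724.6 / 1.222 = 5502.95.
Real sales 1990 = 7521.1 / 1.350 = 5571.19.
Real growth = 5571.19 / 5502.95 − 1 = 0.0124.

1.24%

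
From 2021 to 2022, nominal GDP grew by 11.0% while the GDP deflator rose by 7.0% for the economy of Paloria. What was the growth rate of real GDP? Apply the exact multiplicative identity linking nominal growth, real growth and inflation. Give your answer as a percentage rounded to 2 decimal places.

(1 + g_nom) = (1 + g_real)(1 + π), so g_real = 1.1100 / 1.0700 − 1 = 0.03738.

3.74%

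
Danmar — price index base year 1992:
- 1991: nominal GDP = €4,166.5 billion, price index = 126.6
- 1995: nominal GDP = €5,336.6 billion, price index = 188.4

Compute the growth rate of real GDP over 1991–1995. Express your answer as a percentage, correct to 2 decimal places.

Real GDP 1991 = 4166.5 / 1.266 = 3291.07.
Real GDP 1995 = 5336.6 / 1.884 = 2832.59.
Real growth = 2832.59 / 3291.07 − 1 = -0.1393.

-13.93%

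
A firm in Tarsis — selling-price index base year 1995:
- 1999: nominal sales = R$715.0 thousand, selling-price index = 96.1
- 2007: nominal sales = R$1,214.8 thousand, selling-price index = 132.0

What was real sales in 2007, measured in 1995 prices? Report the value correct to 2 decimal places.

R$920.30 thousand

Real sales = Nominal / (selling-price index/100) = 1214.8 / 1.320 = 920.30.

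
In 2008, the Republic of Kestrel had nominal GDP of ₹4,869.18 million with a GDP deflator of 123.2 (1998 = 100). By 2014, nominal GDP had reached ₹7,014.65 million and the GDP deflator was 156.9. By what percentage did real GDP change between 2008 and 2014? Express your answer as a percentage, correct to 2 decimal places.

13.12%

Deflate each year: 2008 → 4869.18/1.232 = 3952.26; 2014 → 7014.65/1.569 = 4470.78.
So real GDP changed by 4470.78/3952.26 − 1 = 0.1312, i.e. 13.12%.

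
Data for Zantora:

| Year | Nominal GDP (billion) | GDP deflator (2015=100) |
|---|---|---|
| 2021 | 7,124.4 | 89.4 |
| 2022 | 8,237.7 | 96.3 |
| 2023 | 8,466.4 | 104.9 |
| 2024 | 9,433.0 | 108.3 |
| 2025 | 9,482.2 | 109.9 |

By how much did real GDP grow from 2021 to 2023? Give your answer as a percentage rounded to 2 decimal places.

1.28%

Real GDP 2021 = 7124.4/0.894 = 7969.13.
Real GDP 2023 = 8466.4/1.049 = 8070.92.
Change = 8070.92/7969.13 − 1 = 0.0128.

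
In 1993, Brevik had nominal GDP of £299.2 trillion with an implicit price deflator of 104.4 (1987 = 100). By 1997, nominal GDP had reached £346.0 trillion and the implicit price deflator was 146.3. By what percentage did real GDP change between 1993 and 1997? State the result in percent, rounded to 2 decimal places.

Deflate each year: 1993 → 299.2/1.044 = 286.59; 1997 → 346.0/1.463 = 236.50.
So real GDP changed by 236.50/286.59 − 1 = -0.1748, i.e. -17.48%.

-17.48%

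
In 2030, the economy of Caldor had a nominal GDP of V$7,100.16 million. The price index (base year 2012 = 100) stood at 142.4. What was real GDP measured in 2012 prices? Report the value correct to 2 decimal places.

Real GDP = Nominal / (price index/100) = 7100.16 / 1.424 = 4986.07.

V$4,986.07 million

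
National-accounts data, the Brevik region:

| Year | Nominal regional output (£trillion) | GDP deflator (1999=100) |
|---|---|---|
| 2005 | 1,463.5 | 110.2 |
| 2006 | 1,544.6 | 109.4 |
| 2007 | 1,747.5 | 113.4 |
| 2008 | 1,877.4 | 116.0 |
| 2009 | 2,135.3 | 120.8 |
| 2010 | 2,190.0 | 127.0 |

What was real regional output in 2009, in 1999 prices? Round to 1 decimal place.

£1,767.6 trillion

Real regional output 2009 = 2135.3 / 1.208 = 1767.63.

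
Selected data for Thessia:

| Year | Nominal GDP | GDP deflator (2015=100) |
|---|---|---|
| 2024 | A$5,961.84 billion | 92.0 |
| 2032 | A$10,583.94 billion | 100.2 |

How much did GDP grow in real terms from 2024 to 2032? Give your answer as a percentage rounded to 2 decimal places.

Deflate each year: 2024 → 5961.84/0.920 = 6480.26; 2032 → 10583.94/1.002 = 10562.81.
So real GDP changed by 10562.81/6480.26 − 1 = 0.6300, i.e. 63.00%.

63.00%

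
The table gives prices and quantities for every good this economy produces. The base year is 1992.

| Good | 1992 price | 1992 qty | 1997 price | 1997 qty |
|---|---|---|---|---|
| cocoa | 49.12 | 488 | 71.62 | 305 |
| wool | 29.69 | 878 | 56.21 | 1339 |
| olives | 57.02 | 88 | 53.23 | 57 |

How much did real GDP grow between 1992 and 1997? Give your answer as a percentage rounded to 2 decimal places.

5.32%

Real GDP 1992 = Nominal GDP 1992 = 49.12·488 + 29.69·878 + 57.02·88 = 55056.14.
Real GDP 1997 (at 1992 prices) = 49.12·305 + 29.69·1339 + 57.02·57 = 57986.65.
Real growth = 57986.65/55056.14 − 1 = 0.0532.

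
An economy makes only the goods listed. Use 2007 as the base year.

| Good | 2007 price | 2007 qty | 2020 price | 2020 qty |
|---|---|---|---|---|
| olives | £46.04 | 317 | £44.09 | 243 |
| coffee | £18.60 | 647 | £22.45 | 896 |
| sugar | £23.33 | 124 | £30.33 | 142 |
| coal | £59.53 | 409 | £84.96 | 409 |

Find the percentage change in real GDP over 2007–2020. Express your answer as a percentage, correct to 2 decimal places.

3.05%

Real GDP 2007 = Nominal GDP 2007 = 46.04·317 + 18.60·647 + 23.33·124 + 59.53·409 = 53869.57.
Real GDP 2020 (at 2007 prices) = 46.04·243 + 18.60·896 + 23.33·142 + 59.53·409 = 55513.95.
Real growth = 55513.95/53869.57 − 1 = 0.0305.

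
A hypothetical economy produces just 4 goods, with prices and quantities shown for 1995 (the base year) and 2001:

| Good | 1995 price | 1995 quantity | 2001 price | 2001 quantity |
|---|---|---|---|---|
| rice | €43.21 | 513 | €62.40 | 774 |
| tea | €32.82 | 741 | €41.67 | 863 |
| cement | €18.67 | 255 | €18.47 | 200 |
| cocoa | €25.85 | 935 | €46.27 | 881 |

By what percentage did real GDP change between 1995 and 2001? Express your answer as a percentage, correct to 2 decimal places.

17.05%

Real GDP 1995 = Nominal GDP 1995 = 43.21·513 + 32.82·741 + 18.67·255 + 25.85·935 = 75416.95.
Real GDP 2001 (at 1995 prices) = 43.21·774 + 32.82·863 + 18.67·200 + 25.85·881 = 88276.05.
Real growth = 88276.05/75416.95 − 1 = 0.1705.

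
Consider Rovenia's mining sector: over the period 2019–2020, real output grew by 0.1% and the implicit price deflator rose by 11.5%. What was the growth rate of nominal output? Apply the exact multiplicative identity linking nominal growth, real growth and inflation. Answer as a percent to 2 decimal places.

(1 + g_nom) = (1 + g_real)(1 + π) = 1.0010 × 1.1150 = 1.11612.

11.61%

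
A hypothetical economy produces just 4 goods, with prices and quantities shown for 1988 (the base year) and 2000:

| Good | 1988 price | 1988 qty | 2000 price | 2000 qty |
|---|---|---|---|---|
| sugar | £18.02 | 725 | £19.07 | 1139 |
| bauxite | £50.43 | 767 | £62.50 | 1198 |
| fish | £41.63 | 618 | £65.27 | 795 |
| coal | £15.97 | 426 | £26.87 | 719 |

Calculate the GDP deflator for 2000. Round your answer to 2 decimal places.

133.69

Nominal GDP 2000 = 19.07·1139 + 62.50·1198 + 65.27·795 + 26.87·719 = 167804.91.
Real GDP 2000 (at 1988 prices) = 18.02·1139 + 50.43·1198 + 41.63·795 + 15.97·719 = 125518.20.
Deflator = Nominal/Real × 100 = 167804.91/125518.20 × 100 = 133.690.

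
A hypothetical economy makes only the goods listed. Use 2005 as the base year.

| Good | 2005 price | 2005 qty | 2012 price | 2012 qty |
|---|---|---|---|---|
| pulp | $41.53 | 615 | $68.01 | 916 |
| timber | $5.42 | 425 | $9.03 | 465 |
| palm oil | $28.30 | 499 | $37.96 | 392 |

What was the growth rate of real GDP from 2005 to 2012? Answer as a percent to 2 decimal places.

23.09%

Real GDP 2005 = Nominal GDP 2005 = 41.53·615 + 5.42·425 + 28.30·499 = 41966.15.
Real GDP 2012 (at 2005 prices) = 41.53·916 + 5.42·465 + 28.30·392 = 51655.38.
Real growth = 51655.38/41966.15 − 1 = 0.2309.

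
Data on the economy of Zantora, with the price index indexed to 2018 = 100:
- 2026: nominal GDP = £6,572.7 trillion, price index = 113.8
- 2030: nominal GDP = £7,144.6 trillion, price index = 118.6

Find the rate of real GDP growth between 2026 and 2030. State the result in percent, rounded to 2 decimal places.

Real GDP 2026 = 6572.7 / 1.138 = 5775.66.
Real GDP 2030 = 7144.6 / 1.186 = 6024.11.
Real growth = 6024.11 / 5775.66 − 1 = 0.0430.

4.30%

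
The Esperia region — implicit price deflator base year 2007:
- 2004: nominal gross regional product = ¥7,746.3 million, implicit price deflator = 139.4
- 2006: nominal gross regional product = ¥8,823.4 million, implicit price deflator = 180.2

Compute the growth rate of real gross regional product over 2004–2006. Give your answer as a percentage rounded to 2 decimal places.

-11.89%

Deflate each year: 2004 → 7746.3/1.394 = 5556.89; 2006 → 8823.4/1.802 = 4896.45.
So real gross regional product changed by 4896.45/5556.89 − 1 = -0.1189, i.e. -11.89%.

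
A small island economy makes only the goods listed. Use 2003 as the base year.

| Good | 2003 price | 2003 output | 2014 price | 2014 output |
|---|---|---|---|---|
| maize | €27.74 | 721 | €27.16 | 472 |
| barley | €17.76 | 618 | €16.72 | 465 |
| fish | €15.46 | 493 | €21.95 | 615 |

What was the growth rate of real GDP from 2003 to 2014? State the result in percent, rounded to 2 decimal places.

-20.05%

Real GDP 2003 = Nominal GDP 2003 = 27.74·721 + 17.76·618 + 15.46·493 = 38598.00.
Real GDP 2014 (at 2003 prices) = 27.74·472 + 17.76·465 + 15.46·615 = 30859.58.
Real growth = 30859.58/38598.00 − 1 = -0.2005.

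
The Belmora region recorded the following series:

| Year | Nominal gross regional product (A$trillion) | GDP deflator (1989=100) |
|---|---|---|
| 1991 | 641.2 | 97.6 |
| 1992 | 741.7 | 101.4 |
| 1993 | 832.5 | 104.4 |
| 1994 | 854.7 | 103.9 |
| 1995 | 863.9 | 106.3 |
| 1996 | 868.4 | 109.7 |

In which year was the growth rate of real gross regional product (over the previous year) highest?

1992: real = 741.7/1.014 = 731.46; growth vs 1991 (656.97) = 11.34%.
1993: real = 832.5/1.044 = 797.41; growth vs 1992 (731.46) = 9.02%.
1994: real = 854.7/1.039 = 822.62; growth vs 1993 (797.41) = 3.16%.
1995: real = 863.9/1.063 = 812.70; growth vs 1994 (822.62) = -1.21%.
1996: real = 868.4/1.097 = 791.61; growth vs 1995 (812.70) = -2.60%.

1992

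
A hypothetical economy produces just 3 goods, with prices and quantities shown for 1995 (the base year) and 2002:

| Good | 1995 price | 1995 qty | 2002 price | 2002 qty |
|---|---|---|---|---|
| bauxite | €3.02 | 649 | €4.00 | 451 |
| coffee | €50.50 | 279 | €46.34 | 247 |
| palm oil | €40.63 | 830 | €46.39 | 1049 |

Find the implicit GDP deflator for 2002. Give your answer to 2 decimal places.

109.67

Nominal GDP 2002 = 4.00·451 + 46.34·247 + 46.39·1049 = 61913.09.
Real GDP 2002 (at 1995 prices) = 3.02·451 + 50.50·247 + 40.63·1049 = 56456.39.
Deflator = Nominal/Real × 100 = 61913.09/56456.39 × 100 = 109.665.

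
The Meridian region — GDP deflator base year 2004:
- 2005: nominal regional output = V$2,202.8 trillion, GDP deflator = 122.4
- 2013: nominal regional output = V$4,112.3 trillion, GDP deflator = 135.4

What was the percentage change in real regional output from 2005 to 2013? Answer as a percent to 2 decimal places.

68.76%

Deflate each year: 2005 → 2202.8/1.224 = 1799.67; 2013 → 4112.3/1.354 = 3037.15.
So real regional output changed by 3037.15/1799.67 − 1 = 0.6876, i.e. 68.76%.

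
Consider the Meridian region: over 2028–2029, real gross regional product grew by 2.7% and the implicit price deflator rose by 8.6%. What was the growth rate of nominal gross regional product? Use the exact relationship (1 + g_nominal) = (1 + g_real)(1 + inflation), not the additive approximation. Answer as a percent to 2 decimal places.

(1 + g_nom) = (1 + g_real)(1 + π) = 1.0270 × 1.0860 = 1.11532.

11.53%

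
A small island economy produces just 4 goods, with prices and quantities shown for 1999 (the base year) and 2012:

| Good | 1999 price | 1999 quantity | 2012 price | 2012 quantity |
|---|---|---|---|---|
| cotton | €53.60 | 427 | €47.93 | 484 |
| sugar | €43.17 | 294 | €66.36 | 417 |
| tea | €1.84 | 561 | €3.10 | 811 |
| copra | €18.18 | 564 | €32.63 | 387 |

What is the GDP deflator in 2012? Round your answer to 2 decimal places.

125.80

Nominal GDP 2012 = 47.93·484 + 66.36·417 + 3.10·811 + 32.63·387 = 66012.15.
Real GDP 2012 (at 1999 prices) = 53.60·484 + 43.17·417 + 1.84·811 + 18.18·387 = 52472.19.
Deflator = Nominal/Real × 100 = 66012.15/52472.19 × 100 = 125.804.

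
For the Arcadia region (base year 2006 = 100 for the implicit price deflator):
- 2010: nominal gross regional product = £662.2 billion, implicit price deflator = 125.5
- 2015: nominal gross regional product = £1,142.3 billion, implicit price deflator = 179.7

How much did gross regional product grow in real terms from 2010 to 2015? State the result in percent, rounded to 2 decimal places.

Real gross regional product 2010 = 662.2 / 1.255 = 527.65.
Real gross regional product 2015 = 1142.3 / 1.797 = 635.67.
Real growth = 635.67 / 527.65 − 1 = 0.2047.

20.47%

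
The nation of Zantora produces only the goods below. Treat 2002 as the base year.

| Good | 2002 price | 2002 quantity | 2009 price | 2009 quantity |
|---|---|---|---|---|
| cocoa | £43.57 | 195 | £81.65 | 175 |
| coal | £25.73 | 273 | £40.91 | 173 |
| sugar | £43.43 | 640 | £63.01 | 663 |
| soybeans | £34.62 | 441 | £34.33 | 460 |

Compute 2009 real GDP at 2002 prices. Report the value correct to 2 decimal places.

Real GDP 2009 = Σ (p_2002 × q_2009) = 43.57·175 + 25.73·173 + 43.43·663 + 34.62·460 = 56795.33.

£56795.33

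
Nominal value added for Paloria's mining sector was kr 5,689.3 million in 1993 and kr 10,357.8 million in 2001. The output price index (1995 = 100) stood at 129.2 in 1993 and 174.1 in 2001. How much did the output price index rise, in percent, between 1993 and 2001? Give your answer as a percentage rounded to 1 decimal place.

Price-level change = 174.1 / 129.2 − 1 = 0.3475.

34.8%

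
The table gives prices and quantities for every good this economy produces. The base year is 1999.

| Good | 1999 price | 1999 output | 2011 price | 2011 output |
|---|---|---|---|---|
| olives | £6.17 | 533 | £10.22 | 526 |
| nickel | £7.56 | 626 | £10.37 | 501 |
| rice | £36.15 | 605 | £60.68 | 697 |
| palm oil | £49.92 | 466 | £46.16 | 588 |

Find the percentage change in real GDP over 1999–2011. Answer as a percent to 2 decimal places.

Real GDP 1999 = Nominal GDP 1999 = 6.17·533 + 7.56·626 + 36.15·605 + 49.92·466 = 53154.64.
Real GDP 2011 (at 1999 prices) = 6.17·526 + 7.56·501 + 36.15·697 + 49.92·588 = 61582.49.
Real growth = 61582.49/53154.64 − 1 = 0.1586.

15.86%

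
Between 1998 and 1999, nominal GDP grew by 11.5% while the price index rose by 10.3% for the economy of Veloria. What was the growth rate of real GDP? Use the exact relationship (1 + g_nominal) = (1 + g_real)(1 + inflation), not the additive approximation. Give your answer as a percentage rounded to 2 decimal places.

(1 + g_nom) = (1 + g_real)(1 + π), so g_real = 1.1150 / 1.1030 − 1 = 0.01088.

1.09%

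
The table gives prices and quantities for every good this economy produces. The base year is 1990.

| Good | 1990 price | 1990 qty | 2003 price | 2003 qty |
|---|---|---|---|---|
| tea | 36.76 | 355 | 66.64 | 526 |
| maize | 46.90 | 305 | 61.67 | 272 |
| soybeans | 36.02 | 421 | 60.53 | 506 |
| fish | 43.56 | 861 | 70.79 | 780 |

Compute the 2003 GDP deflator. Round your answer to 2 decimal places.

Nominal GDP 2003 = 66.64·526 + 61.67·272 + 60.53·506 + 70.79·780 = 137671.26.
Real GDP 2003 (at 1990 prices) = 36.76·526 + 46.90·272 + 36.02·506 + 43.56·780 = 84295.48.
Deflator = Nominal/Real × 100 = 137671.26/84295.48 × 100 = 163.320.

163.32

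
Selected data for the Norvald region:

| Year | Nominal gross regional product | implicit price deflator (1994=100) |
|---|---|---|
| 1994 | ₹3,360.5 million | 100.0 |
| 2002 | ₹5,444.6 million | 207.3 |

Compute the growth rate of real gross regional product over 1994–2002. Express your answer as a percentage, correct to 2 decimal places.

Real gross regional product 1994 = 3360.5 / 1.000 = 3360.50.
Real gross regional product 2002 = 5444.6 / 2.073 = 2626.44.
Real growth = 2626.44 / 3360.50 − 1 = -0.2184.

-21.84%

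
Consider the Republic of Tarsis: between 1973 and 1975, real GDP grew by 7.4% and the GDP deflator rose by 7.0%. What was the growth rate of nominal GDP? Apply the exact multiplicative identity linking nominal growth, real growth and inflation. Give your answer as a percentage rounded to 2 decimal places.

(1 + g_nom) = (1 + g_real)(1 + π) = 1.0740 × 1.0700 = 1.14918.

14.92%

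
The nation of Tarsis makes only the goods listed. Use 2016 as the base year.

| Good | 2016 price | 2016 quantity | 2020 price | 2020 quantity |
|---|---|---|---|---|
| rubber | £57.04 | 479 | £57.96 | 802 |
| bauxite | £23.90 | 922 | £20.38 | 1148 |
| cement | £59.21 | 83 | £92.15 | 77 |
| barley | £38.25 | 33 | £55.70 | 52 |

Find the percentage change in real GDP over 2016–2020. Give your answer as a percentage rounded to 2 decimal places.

Real GDP 2016 = Nominal GDP 2016 = 57.04·479 + 23.90·922 + 59.21·83 + 38.25·33 = 55534.64.
Real GDP 2020 (at 2016 prices) = 57.04·802 + 23.90·1148 + 59.21·77 + 38.25·52 = 79731.45.
Real growth = 79731.45/55534.64 − 1 = 0.4357.

43.57%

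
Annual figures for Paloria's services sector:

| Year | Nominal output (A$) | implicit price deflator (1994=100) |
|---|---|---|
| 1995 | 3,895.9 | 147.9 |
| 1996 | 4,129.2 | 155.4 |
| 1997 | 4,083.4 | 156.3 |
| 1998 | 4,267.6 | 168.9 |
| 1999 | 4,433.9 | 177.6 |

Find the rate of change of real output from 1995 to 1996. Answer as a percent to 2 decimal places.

Real output 1995 = 3895.9/1.479 = 2634.14.
Real output 1996 = 4129.2/1.554 = 2657.14.
Change = 2657.14/2634.14 − 1 = 0.0087.

0.87%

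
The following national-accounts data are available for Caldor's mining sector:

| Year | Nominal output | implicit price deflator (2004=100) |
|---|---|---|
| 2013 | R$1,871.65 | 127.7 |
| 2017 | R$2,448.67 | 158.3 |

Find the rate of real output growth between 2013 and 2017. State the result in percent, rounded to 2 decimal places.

5.54%

Deflate each year: 2013 → 1871.65/1.277 = 1465.66; 2017 → 2448.67/1.583 = 1546.85.
So real output changed by 1546.85/1465.66 − 1 = 0.0554, i.e. 5.54%.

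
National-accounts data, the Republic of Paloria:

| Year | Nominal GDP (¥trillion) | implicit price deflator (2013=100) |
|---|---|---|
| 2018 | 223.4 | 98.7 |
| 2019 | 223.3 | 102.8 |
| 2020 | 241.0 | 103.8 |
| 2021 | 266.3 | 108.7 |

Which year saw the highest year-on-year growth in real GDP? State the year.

2019: real = 223.3/1.028 = 217.22; growth vs 2018 (226.34) = -4.03%.
2020: real = 241.0/1.038 = 232.18; growth vs 2019 (217.22) = 6.89%.
2021: real = 266.3/1.087 = 244.99; growth vs 2020 (232.18) = 5.52%.

2020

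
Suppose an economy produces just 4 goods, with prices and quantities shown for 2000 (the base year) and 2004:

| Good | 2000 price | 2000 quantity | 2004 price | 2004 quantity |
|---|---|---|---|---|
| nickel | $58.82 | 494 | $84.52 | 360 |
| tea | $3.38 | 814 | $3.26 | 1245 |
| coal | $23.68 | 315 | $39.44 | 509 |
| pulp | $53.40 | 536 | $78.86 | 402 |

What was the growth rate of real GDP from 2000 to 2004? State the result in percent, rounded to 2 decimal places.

Real GDP 2000 = Nominal GDP 2000 = 58.82·494 + 3.38·814 + 23.68·315 + 53.40·536 = 67890.00.
Real GDP 2004 (at 2000 prices) = 58.82·360 + 3.38·1245 + 23.68·509 + 53.40·402 = 58903.22.
Real growth = 58903.22/67890.00 − 1 = -0.1324.

-13.24%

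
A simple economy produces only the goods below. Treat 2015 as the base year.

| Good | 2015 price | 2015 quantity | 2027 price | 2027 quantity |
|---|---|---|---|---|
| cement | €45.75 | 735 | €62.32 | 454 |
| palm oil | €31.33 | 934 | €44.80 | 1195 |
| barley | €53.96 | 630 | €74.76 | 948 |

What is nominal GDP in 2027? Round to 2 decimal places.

€152701.76

Nominal GDP 2027 = Σ (p_2027 × q_2027) = 62.32·454 + 44.80·1195 + 74.76·948 = 152701.76.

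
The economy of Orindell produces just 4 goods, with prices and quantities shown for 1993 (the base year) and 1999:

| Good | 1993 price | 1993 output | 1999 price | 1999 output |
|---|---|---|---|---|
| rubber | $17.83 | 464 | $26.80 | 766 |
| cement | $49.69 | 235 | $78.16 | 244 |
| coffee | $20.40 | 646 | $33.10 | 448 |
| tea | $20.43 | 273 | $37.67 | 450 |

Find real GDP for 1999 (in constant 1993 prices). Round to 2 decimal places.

Real GDP 1999 = Σ (p_1993 × q_1999) = 17.83·766 + 49.69·244 + 20.40·448 + 20.43·450 = 44114.84.

$44114.84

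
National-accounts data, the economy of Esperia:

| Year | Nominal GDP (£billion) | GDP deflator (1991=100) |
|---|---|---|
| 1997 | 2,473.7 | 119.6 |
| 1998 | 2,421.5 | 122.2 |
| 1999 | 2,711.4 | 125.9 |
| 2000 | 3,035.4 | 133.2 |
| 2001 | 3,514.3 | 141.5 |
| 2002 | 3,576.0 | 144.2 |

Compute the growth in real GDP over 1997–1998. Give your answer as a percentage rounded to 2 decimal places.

Real GDP 1997 = 2473.7/1.196 = 2068.31.
Real GDP 1998 = 2421.5/1.222 = 1981.59.
Change = 1981.59/2068.31 − 1 = -0.0419.

-4.19%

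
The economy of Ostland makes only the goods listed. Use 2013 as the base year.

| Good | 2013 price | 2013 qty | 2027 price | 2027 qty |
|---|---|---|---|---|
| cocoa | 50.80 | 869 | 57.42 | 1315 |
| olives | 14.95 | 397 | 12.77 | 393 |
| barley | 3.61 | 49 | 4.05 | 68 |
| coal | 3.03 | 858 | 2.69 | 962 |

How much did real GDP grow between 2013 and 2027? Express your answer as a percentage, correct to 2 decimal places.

43.48%

Real GDP 2013 = Nominal GDP 2013 = 50.80·869 + 14.95·397 + 3.61·49 + 3.03·858 = 52856.98.
Real GDP 2027 (at 2013 prices) = 50.80·1315 + 14.95·393 + 3.61·68 + 3.03·962 = 75837.69.
Real growth = 75837.69/52856.98 − 1 = 0.4348.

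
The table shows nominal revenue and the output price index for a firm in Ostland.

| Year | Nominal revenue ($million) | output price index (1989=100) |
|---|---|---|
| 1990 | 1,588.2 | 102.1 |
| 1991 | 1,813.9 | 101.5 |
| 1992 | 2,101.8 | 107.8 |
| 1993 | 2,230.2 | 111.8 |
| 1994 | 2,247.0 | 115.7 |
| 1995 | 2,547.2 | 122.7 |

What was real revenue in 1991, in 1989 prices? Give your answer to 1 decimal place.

Real revenue 1991 = 1813.9 / 1.015 = 1787.09.

$1,787.1 million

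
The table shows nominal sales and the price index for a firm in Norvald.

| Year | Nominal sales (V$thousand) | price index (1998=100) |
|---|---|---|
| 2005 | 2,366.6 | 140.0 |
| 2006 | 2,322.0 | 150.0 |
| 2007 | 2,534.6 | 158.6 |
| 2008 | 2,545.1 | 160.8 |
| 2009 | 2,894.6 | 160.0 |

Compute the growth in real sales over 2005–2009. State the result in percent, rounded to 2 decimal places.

Real sales 2005 = 2366.6/1.400 = 1690.43.
Real sales 2009 = 2894.6/1.600 = 1809.13.
Change = 1809.13/1690.43 − 1 = 0.0702.

7.02%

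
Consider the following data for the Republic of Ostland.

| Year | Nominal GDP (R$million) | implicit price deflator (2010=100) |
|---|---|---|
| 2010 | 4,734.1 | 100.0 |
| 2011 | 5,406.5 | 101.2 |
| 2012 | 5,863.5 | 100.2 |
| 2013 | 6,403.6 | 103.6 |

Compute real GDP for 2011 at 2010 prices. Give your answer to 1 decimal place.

R$5,342.4 million

Real GDP 2011 = 5406.5 / 1.012 = 5342.39.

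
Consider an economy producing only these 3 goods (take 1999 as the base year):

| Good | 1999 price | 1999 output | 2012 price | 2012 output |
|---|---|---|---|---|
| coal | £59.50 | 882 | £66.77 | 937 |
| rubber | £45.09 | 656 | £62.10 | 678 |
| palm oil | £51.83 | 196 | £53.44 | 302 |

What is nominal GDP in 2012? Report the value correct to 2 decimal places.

Nominal GDP 2012 = Σ (p_2012 × q_2012) = 66.77·937 + 62.10·678 + 53.44·302 = 120806.17.

£120806.17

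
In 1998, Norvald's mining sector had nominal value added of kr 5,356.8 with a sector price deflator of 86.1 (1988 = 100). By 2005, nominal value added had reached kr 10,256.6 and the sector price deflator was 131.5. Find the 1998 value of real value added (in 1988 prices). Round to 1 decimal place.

kr 6,221.6

Real value added = Nominal / (sector price deflator/100) = 5356.8 / 0.861 = 6221.60.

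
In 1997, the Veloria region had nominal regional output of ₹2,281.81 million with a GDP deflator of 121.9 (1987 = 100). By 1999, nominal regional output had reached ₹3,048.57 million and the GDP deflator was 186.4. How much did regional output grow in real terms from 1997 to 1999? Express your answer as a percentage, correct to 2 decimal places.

Deflate each year: 1997 → 2281.81/1.219 = 1871.87; 1999 → 3048.57/1.864 = 1635.50.
So real regional output changed by 1635.50/1871.87 − 1 = -0.1263, i.e. -12.63%.

-12.63%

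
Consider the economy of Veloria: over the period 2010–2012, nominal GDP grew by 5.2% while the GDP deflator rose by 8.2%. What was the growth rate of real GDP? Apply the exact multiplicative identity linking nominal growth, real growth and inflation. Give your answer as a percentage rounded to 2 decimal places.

(1 + g_nom) = (1 + g_real)(1 + π), so g_real = 1.0520 / 1.0820 − 1 = -0.02773.

-2.77%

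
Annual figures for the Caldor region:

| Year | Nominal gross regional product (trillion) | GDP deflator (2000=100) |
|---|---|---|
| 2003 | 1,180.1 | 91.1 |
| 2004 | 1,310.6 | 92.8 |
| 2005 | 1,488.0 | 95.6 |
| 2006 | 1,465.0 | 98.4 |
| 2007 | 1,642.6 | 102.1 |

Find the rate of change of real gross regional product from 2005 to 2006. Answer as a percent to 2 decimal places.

Real gross regional product 2005 = 1488.0/0.956 = 1556.49.
Real gross regional product 2006 = 1465.0/0.984 = 1488.82.
Change = 1488.82/1556.49 − 1 = -0.0435.

-4.35%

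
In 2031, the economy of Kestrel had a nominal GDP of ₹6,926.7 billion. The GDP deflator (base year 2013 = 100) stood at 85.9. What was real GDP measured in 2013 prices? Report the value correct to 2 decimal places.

₹8,063.68 billion

Real GDP = Nominal / (GDP deflator/100) = 6926.7 / 0.859 = 8063.68.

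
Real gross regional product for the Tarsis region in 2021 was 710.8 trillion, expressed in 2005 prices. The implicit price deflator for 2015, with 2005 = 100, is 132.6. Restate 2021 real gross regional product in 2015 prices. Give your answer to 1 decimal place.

942.5 trillion

Real gross regional product in 2015 prices = Real gross regional product in 2005 prices × (P_2015/P_2005) = 710.8 × 1.326 = 942.52.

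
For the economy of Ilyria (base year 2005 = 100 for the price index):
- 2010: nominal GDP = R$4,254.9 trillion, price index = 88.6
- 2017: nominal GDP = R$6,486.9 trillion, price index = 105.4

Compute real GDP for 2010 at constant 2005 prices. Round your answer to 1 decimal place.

R$4,802.4 trillion

Real GDP = Nominal / (price index/100) = 4254.9 / 0.886 = 4802.37.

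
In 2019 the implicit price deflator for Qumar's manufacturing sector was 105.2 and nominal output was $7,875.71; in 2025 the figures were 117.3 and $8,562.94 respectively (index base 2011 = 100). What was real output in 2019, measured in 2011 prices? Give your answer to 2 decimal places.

$7,486.42

Real output = Nominal / (implicit price deflator/100) = 7875.71 / 1.052 = 7486.42.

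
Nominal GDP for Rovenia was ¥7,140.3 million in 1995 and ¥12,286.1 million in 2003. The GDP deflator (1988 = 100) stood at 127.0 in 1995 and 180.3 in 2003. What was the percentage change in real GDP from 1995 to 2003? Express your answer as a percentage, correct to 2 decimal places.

Real GDP 1995 = 7140.3 / 1.270 = 5622.28.
Real GDP 2003 = 12286.1 / 1.803 = 6814.25.
Real growth = 6814.25 / 5622.28 − 1 = 0.2120.

21.20%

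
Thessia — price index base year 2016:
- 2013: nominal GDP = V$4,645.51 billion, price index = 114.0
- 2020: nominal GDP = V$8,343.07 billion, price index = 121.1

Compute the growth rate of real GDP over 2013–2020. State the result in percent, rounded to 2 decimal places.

Deflate each year: 2013 → 4645.51/1.140 = 4075.01; 2020 → 8343.07/1.211 = 6889.41.
So real GDP changed by 6889.41/4075.01 − 1 = 0.6906, i.e. 69.06%.

69.06%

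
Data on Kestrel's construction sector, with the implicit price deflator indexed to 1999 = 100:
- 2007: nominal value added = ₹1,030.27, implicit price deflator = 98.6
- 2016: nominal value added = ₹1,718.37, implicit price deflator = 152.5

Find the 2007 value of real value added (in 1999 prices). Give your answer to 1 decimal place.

₹1,044.9

Real value added = Nominal / (implicit price deflator/100) = 1030.27 / 0.986 = 1044.90.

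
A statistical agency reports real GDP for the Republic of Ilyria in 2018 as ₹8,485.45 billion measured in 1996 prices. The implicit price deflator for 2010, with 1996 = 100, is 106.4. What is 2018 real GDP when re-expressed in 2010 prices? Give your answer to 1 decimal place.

Real GDP in 2010 prices = Real GDP in 1996 prices × (P_2010/P_1996) = 8485.45 × 1.064 = 9028.52.

₹9,028.5 billion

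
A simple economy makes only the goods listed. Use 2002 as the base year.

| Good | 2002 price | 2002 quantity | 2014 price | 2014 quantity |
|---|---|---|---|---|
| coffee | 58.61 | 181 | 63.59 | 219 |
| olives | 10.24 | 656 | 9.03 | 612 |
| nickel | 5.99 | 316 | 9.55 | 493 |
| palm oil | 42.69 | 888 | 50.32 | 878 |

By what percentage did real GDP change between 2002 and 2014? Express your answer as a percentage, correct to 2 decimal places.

Real GDP 2002 = Nominal GDP 2002 = 58.61·181 + 10.24·656 + 5.99·316 + 42.69·888 = 57127.41.
Real GDP 2014 (at 2002 prices) = 58.61·219 + 10.24·612 + 5.99·493 + 42.69·878 = 59537.36.
Real growth = 59537.36/57127.41 − 1 = 0.0422.

4.22%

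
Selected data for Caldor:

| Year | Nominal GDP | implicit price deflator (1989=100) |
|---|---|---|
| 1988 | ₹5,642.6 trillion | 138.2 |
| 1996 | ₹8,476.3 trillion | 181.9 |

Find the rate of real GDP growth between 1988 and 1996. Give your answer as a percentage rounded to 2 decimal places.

14.13%

Deflate each year: 1988 → 5642.6/1.382 = 4082.92; 1996 → 8476.3/1.819 = 4659.87.
So real GDP changed by 4659.87/4082.92 − 1 = 0.1413, i.e. 14.13%.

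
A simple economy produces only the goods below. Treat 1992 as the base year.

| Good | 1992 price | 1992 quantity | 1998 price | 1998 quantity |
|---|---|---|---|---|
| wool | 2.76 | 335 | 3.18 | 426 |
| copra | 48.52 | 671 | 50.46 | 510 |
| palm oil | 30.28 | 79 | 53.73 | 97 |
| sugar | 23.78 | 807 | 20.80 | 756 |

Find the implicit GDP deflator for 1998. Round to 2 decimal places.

Nominal GDP 1998 = 3.18·426 + 50.46·510 + 53.73·97 + 20.80·756 = 48025.89.
Real GDP 1998 (at 1992 prices) = 2.76·426 + 48.52·510 + 30.28·97 + 23.78·756 = 46835.80.
Deflator = Nominal/Real × 100 = 48025.89/46835.80 × 100 = 102.541.

102.54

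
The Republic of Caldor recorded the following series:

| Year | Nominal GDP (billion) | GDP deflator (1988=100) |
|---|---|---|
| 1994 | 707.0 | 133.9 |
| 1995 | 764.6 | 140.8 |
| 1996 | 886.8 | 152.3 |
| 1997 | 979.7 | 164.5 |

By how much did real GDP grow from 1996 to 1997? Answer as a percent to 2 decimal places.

2.28%

Real GDP 1996 = 886.8/1.523 = 582.27.
Real GDP 1997 = 979.7/1.645 = 595.56.
Change = 595.56/582.27 − 1 = 0.0228.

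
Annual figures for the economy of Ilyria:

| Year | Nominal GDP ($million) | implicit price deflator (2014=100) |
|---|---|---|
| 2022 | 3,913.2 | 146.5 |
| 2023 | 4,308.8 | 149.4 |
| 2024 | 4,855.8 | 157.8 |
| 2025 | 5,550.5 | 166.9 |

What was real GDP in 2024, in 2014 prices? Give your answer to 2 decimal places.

Real GDP 2024 = 4855.8 / 1.578 = 3077.19.

$3,077.19 million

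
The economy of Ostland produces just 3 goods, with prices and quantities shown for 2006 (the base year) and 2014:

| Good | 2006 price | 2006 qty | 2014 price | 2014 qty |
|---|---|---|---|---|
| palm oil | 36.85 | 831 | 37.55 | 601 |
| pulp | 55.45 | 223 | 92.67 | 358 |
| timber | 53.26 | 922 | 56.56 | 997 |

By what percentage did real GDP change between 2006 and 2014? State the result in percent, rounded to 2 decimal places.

3.26%

Real GDP 2006 = Nominal GDP 2006 = 36.85·831 + 55.45·223 + 53.26·922 = 92093.42.
Real GDP 2014 (at 2006 prices) = 36.85·601 + 55.45·358 + 53.26·997 = 95098.17.
Real growth = 95098.17/92093.42 − 1 = 0.0326.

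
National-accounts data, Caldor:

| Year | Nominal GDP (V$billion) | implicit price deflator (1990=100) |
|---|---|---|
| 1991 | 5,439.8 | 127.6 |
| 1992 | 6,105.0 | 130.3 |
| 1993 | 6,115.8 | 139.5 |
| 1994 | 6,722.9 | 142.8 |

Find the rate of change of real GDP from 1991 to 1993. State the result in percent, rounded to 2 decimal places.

2.84%

Real GDP 1991 = 5439.8/1.276 = 4263.17.
Real GDP 1993 = 6115.8/1.395 = 4384.09.
Change = 4384.09/4263.17 − 1 = 0.0284.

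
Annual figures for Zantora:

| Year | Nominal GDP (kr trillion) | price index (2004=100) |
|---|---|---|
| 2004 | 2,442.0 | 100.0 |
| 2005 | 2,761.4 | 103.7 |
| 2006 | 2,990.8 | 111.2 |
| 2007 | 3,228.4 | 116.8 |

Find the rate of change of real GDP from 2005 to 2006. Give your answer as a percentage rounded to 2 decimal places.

1.00%

Real GDP 2005 = 2761.4/1.037 = 2662.87.
Real GDP 2006 = 2990.8/1.112 = 2689.57.
Change = 2689.57/2662.87 − 1 = 0.0100.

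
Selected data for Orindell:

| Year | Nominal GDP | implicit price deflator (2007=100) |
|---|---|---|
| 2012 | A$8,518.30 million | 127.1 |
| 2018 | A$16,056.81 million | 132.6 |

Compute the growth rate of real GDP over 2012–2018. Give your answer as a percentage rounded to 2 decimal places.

80.68%

Deflate each year: 2012 → 8518.30/1.271 = 6702.05; 2018 → 16056.81/1.326 = 12109.21.
So real GDP changed by 12109.21/6702.05 − 1 = 0.8068, i.e. 80.68%.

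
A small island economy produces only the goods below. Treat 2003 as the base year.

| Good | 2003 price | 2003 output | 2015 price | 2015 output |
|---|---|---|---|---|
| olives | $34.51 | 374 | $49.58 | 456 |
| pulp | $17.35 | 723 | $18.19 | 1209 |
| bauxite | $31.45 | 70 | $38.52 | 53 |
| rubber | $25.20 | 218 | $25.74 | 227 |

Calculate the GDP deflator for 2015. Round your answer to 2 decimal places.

119.01

Nominal GDP 2015 = 49.58·456 + 18.19·1209 + 38.52·53 + 25.74·227 = 52484.73.
Real GDP 2015 (at 2003 prices) = 34.51·456 + 17.35·1209 + 31.45·53 + 25.20·227 = 44099.96.
Deflator = Nominal/Real × 100 = 52484.73/44099.96 × 100 = 119.013.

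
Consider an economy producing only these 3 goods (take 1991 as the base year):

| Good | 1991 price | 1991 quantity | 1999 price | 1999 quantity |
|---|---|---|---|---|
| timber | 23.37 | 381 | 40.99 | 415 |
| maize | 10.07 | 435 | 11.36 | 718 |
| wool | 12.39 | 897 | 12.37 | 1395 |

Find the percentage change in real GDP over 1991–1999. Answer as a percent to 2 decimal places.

Real GDP 1991 = Nominal GDP 1991 = 23.37·381 + 10.07·435 + 12.39·897 = 24398.25.
Real GDP 1999 (at 1991 prices) = 23.37·415 + 10.07·718 + 12.39·1395 = 34212.86.
Real growth = 34212.86/24398.25 − 1 = 0.4023.

40.23%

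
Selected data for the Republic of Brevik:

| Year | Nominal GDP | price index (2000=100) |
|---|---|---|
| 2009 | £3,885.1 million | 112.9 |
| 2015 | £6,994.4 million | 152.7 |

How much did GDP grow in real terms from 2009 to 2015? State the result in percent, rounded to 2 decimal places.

Real GDP 2009 = 3885.1 / 1.129 = 3441.19.
Real GDP 2015 = 6994.4 / 1.527 = 4580.48.
Real growth = 4580.48 / 3441.19 − 1 = 0.3311.

33.11%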